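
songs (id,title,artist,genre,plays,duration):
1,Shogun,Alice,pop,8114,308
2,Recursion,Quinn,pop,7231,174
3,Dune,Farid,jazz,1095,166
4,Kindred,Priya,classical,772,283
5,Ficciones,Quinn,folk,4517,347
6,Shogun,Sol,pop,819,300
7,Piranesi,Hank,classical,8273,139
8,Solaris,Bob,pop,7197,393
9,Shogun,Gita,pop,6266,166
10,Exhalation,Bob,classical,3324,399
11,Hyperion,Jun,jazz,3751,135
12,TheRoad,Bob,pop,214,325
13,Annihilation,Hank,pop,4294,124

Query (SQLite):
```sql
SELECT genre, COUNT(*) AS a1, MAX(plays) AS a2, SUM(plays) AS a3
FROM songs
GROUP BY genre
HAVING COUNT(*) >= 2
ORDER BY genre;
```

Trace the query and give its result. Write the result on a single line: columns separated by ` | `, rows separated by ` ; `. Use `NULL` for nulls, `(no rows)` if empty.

classical | 3 | 8273 | 12369 ; jazz | 2 | 3751 | 4846 ; pop | 7 | 8114 | 34135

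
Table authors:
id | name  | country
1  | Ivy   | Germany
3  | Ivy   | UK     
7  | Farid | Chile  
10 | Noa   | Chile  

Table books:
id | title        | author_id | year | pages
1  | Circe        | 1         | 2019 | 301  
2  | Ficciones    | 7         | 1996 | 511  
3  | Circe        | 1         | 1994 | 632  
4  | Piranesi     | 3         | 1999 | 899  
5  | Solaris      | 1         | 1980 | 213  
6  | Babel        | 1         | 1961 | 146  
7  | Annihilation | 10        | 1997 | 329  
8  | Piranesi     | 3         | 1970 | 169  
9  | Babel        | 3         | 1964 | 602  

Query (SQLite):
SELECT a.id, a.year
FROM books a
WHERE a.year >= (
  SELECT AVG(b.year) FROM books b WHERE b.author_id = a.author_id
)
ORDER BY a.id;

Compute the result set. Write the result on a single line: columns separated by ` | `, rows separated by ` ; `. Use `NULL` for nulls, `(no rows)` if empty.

1 | 2019 ; 2 | 1996 ; 3 | 1994 ; 4 | 1999 ; 7 | 1997

For each books row a, compute AVG(year) over rows sharing a.author_id.
Keep row a if a.year >= that per-group AVG.
  author_id=1: AVG(year) = 1988.5
  author_id=3: AVG(year) = 1977.666667
  author_id=7: AVG(year) = 1996.0
  author_id=10: AVG(year) = 1997.0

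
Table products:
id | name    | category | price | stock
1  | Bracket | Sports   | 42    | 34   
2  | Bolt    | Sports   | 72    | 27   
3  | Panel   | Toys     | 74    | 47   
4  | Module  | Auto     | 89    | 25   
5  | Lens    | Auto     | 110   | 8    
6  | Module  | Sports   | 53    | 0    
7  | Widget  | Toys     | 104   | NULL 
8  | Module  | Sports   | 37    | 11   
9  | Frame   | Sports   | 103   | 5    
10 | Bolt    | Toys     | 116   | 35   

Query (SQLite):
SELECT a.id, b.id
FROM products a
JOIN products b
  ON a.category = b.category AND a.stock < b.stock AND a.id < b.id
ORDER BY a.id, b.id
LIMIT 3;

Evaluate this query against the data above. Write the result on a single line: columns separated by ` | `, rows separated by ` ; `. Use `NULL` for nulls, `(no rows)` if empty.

Pairs (a,b) with same category, a.stock < b.stock, a.id < b.id.
category groups: Auto:{4,5} Sports:{1,2,6,8,9} Toys:{3,7,10}
Ordered by (a.id, b.id); first 3.

6 | 8 ; 6 | 9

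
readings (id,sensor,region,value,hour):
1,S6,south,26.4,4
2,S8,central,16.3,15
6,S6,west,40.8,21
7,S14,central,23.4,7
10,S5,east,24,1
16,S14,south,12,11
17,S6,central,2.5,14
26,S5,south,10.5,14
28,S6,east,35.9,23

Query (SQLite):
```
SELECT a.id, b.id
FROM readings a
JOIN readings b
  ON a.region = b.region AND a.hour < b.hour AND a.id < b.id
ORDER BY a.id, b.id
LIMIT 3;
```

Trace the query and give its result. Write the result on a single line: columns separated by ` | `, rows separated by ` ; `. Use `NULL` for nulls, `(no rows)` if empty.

Pairs (a,b) with same region, a.hour < b.hour, a.id < b.id.
region groups: central:{2,7,17} east:{10,28} south:{1,16,26} west:{6}
Ordered by (a.id, b.id); first 3.

1 | 16 ; 1 | 26 ; 7 | 17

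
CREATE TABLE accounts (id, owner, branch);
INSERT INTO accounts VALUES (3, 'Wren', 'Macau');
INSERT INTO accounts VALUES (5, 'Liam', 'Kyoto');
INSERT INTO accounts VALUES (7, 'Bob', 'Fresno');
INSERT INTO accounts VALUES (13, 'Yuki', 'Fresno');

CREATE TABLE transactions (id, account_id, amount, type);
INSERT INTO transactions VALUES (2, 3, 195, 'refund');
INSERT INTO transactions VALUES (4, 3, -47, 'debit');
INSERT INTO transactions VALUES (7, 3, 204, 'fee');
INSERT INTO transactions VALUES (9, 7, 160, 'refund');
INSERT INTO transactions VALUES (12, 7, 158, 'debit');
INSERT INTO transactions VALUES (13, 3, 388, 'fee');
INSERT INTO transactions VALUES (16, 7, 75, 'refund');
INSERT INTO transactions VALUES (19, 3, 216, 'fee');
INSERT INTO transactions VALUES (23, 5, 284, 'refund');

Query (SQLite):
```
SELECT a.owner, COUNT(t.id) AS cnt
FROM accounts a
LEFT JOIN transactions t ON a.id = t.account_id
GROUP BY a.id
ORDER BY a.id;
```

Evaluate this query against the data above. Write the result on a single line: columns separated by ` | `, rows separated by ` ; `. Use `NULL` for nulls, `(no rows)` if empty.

LEFT JOIN keeps every accounts row; unmatched ones get NULL for transactions columns.
Group by accounts.id and compute COUNT(t.id). COUNT(col) of an all-NULL group is 0.
  3: ids {2, 4, 7, 13, 19} → COUNT(t.id)=5
  5: ids {23} → COUNT(t.id)=1
  7: ids {9, 12, 16} → COUNT(t.id)=3
  13: ids {—} → COUNT(t.id)=0

Wren | 5 ; Liam | 1 ; Bob | 3 ; Yuki | 0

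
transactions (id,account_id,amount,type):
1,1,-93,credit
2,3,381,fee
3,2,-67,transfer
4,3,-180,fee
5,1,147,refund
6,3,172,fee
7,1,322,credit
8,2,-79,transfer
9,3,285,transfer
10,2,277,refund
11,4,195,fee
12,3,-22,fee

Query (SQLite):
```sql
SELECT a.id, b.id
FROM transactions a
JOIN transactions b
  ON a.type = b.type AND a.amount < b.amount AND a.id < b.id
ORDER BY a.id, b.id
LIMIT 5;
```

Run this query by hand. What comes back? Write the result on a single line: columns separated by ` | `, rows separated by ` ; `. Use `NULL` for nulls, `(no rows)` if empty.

1 | 7 ; 3 | 9 ; 4 | 6 ; 4 | 11 ; 4 | 12

Pairs (a,b) with same type, a.amount < b.amount, a.id < b.id.
type groups: credit:{1,7} fee:{2,4,6,11,12} refund:{5,10} transfer:{3,8,9}
Ordered by (a.id, b.id); first 5.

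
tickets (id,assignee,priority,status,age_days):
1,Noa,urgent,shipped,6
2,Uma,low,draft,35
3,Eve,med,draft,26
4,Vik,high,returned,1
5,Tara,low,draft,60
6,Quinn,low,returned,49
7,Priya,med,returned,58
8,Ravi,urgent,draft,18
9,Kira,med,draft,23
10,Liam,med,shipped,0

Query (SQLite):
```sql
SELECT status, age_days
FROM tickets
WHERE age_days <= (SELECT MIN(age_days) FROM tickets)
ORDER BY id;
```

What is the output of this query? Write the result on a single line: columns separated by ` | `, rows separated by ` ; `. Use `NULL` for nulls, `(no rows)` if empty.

shipped | 0

Scalar subquery: MIN(age_days) over all tickets rows = 0.
Keep rows where age_days <= that value.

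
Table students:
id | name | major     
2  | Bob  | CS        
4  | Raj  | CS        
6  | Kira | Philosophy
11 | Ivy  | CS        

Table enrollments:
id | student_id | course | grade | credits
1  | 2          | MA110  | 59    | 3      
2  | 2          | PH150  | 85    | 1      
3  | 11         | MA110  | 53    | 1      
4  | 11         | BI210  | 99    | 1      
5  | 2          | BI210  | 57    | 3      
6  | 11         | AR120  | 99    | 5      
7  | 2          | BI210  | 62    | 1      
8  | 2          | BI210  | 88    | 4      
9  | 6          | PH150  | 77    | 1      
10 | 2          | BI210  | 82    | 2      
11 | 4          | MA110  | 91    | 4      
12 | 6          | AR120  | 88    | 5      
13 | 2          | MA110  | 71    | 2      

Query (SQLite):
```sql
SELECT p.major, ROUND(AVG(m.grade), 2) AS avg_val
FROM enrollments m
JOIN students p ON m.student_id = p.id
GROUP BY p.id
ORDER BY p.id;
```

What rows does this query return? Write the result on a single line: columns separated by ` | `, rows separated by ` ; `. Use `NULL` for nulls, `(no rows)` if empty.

CS | 72 ; CS | 91 ; Philosophy | 82.5 ; CS | 83.67

Join each enrollments row to its students via student_id.
Group joined rows by students.id; compute ROUND(AVG(m.grade), 2) per group.
  2: ids {1, 2, 5, 7, 8, 10, 13} → ROUND(AVG(m.grade), 2)=72
  4: ids {11} → ROUND(AVG(m.grade), 2)=91
  6: ids {9, 12} → ROUND(AVG(m.grade), 2)=82.5
  11: ids {3, 4, 6} → ROUND(AVG(m.grade), 2)=83.67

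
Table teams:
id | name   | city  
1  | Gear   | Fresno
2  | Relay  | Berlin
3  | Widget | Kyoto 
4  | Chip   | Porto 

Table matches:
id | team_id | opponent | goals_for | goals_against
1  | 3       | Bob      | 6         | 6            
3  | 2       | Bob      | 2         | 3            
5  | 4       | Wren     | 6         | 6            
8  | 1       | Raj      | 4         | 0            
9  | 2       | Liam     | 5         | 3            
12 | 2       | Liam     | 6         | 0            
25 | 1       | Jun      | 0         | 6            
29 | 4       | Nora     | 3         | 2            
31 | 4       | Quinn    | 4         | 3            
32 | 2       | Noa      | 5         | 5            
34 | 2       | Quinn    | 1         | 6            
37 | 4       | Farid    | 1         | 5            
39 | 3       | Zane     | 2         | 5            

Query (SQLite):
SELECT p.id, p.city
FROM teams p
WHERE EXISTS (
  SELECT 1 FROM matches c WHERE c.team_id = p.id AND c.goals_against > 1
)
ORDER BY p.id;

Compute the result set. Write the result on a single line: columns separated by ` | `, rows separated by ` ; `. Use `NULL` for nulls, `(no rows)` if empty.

For each teams row, check whether any matches with matching team_id has goals_against > 1.
Keep rows where that is true.

1 | Fresno ; 2 | Berlin ; 3 | Kyoto ; 4 | Porto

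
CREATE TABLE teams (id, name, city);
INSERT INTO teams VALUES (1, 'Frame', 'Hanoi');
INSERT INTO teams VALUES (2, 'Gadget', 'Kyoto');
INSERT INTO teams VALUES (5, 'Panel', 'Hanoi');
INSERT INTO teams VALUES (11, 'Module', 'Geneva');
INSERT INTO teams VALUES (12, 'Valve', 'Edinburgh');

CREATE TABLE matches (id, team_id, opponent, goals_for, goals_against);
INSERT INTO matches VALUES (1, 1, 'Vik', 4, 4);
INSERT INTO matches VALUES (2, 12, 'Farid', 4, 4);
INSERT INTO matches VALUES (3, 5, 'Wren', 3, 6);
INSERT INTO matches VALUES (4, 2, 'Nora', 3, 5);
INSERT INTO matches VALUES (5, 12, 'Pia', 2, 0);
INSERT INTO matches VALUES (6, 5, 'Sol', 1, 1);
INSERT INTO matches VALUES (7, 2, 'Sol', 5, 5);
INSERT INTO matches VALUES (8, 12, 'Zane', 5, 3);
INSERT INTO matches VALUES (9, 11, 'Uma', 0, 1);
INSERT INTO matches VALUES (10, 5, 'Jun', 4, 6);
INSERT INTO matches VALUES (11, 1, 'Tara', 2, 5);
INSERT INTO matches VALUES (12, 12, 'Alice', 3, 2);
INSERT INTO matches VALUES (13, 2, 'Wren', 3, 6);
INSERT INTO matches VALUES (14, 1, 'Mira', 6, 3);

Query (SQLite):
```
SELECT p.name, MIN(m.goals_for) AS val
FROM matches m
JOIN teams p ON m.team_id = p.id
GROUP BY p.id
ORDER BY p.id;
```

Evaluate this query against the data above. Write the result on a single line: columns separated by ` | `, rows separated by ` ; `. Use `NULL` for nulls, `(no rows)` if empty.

Frame | 2 ; Gadget | 3 ; Panel | 1 ; Module | 0 ; Valve | 2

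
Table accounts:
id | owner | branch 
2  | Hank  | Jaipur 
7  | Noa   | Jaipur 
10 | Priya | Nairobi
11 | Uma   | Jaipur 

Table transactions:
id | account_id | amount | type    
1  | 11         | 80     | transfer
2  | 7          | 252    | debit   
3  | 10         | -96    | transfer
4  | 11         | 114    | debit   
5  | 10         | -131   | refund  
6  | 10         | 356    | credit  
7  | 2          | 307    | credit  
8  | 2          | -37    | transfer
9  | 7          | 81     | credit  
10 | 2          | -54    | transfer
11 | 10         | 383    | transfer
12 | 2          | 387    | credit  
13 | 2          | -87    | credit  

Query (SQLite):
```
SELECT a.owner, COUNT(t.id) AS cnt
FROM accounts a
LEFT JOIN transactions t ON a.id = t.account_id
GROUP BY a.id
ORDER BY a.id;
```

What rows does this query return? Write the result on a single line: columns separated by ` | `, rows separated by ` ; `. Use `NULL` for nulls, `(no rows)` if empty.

LEFT JOIN keeps every accounts row; unmatched ones get NULL for transactions columns.
Group by accounts.id and compute COUNT(t.id). COUNT(col) of an all-NULL group is 0.
  2: ids {7, 8, 10, 12, 13} → COUNT(t.id)=5
  7: ids {2, 9} → COUNT(t.id)=2
  10: ids {3, 5, 6, 11} → COUNT(t.id)=4
  11: ids {1, 4} → COUNT(t.id)=2

Hank | 5 ; Noa | 2 ; Priya | 4 ; Uma | 2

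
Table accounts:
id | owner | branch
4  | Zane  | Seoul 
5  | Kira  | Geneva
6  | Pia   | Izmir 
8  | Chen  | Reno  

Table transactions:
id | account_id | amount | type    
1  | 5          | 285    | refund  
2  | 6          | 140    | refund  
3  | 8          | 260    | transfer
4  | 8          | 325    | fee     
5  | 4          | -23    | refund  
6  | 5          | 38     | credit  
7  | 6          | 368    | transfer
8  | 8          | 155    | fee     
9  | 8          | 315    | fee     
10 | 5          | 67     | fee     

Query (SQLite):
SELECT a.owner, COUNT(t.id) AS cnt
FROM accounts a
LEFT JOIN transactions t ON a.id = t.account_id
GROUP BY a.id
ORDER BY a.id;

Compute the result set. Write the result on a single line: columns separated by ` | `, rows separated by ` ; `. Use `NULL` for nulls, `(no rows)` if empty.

Zane | 1 ; Kira | 3 ; Pia | 2 ; Chen | 4

LEFT JOIN keeps every accounts row; unmatched ones get NULL for transactions columns.
Group by accounts.id and compute COUNT(t.id). COUNT(col) of an all-NULL group is 0.
  4: ids {5} → COUNT(t.id)=1
  5: ids {1, 6, 10} → COUNT(t.id)=3
  6: ids {2, 7} → COUNT(t.id)=2
  8: ids {3, 4, 8, 9} → COUNT(t.id)=4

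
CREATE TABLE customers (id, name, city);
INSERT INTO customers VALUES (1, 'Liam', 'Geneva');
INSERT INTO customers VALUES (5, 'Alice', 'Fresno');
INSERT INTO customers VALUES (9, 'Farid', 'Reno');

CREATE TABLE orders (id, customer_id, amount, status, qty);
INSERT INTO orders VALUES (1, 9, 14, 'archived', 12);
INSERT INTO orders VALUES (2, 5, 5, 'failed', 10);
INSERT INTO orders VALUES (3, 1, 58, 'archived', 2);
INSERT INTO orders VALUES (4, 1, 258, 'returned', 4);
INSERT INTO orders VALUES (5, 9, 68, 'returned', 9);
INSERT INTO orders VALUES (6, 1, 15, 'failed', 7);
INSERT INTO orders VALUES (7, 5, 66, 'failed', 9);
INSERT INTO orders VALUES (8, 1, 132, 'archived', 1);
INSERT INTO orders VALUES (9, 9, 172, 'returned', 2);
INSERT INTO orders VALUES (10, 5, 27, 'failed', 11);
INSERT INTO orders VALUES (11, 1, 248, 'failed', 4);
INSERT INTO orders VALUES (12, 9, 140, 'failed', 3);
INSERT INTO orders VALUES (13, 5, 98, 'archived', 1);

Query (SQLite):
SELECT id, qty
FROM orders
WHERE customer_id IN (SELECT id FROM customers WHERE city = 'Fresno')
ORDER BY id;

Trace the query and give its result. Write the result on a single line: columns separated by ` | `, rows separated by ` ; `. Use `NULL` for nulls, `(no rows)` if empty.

Inner query: customers.id where city = 'Fresno'.
Outer: keep orders rows whose customer_id is in that set.
Inner query → {5}

2 | 10 ; 7 | 9 ; 10 | 11 ; 13 | 1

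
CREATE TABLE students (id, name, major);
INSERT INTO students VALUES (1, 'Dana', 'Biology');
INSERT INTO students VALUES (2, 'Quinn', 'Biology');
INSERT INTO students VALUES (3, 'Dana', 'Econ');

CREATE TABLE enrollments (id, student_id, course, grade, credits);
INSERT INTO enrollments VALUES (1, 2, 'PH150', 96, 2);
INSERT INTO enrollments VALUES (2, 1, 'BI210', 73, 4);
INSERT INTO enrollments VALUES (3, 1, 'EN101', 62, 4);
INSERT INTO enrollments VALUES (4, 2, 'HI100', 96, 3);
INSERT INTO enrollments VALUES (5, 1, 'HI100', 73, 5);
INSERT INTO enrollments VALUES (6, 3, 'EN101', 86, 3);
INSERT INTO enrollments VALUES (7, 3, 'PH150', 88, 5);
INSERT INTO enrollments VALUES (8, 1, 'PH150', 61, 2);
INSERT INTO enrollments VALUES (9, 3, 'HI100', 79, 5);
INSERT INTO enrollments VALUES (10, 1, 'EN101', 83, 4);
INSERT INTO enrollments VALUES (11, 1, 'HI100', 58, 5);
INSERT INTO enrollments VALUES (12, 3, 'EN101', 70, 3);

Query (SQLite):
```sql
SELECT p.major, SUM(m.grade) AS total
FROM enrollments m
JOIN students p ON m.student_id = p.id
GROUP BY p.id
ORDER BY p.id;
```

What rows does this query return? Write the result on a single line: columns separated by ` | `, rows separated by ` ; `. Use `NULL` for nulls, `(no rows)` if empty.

Biology | 410 ; Biology | 192 ; Econ | 323

Join each enrollments row to its students via student_id.
Group joined rows by students.id; compute SUM(m.grade) per group.
  1: ids {2, 3, 5, 8, 10, 11} → SUM(m.grade)=410
  2: ids {1, 4} → SUM(m.grade)=192
  3: ids {6, 7, 9, 12} → SUM(m.grade)=323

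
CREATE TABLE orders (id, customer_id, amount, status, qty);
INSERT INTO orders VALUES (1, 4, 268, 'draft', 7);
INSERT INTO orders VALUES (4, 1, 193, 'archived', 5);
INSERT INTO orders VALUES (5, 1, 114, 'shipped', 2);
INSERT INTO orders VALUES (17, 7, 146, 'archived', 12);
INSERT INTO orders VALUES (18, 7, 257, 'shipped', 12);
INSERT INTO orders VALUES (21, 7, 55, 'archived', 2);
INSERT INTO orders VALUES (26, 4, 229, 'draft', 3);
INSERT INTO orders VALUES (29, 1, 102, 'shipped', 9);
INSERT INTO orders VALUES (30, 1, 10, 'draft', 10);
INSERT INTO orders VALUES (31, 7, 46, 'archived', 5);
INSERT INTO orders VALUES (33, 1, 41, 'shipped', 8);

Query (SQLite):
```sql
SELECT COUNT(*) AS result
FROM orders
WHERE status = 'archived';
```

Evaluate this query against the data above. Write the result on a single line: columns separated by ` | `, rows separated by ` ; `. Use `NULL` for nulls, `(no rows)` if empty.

4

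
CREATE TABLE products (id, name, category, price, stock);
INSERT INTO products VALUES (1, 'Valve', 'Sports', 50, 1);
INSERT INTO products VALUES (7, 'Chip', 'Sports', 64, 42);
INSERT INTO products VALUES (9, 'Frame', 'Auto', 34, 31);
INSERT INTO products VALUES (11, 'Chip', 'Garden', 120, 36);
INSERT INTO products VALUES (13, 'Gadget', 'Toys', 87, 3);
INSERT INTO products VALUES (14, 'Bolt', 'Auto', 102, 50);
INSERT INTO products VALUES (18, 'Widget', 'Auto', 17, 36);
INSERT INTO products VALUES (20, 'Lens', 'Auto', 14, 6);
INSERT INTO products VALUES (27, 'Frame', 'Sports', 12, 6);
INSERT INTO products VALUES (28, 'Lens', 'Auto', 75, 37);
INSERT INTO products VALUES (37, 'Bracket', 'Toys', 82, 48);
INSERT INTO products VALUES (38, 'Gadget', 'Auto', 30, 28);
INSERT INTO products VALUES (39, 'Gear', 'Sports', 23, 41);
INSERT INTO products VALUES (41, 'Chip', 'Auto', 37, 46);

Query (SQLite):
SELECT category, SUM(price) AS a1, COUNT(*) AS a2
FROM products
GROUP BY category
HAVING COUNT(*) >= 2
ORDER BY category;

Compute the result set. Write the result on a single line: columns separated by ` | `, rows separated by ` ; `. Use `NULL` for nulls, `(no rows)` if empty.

Auto | 309 | 7 ; Sports | 149 | 4 ; Toys | 169 | 2

Group products by category.
Per group compute: SUM(price), COUNT(*).
HAVING: drop groups with fewer than 2 rows.
  Auto: ids {9, 14, 18, 20, 28, 38, 41} → SUM(price)=309, COUNT(*)=7
  Garden: ids {11} → SUM(price)=120, COUNT(*)=1
  Sports: ids {1, 7, 27, 39} → SUM(price)=149, COUNT(*)=4
  Toys: ids {13, 37} → SUM(price)=169, COUNT(*)=2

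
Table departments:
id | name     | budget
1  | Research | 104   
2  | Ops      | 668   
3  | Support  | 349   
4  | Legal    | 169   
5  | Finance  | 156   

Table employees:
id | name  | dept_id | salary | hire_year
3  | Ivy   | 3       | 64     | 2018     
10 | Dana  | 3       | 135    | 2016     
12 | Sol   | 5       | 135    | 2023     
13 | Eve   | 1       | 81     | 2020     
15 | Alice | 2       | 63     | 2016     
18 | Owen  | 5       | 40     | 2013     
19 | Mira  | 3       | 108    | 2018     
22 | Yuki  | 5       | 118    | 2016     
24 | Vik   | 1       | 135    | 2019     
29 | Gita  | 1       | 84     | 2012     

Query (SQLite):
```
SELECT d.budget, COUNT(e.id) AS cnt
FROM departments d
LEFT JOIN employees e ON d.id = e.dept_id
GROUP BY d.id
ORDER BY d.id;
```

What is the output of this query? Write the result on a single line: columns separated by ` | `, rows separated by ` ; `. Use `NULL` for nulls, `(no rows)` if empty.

104 | 3 ; 668 | 1 ; 349 | 3 ; 169 | 0 ; 156 | 3

LEFT JOIN keeps every departments row; unmatched ones get NULL for employees columns.
Group by departments.id and compute COUNT(e.id). COUNT(col) of an all-NULL group is 0.
  1: ids {13, 24, 29} → COUNT(e.id)=3
  2: ids {15} → COUNT(e.id)=1
  3: ids {3, 10, 19} → COUNT(e.id)=3
  4: ids {—} → COUNT(e.id)=0
  5: ids {12, 18, 22} → COUNT(e.id)=3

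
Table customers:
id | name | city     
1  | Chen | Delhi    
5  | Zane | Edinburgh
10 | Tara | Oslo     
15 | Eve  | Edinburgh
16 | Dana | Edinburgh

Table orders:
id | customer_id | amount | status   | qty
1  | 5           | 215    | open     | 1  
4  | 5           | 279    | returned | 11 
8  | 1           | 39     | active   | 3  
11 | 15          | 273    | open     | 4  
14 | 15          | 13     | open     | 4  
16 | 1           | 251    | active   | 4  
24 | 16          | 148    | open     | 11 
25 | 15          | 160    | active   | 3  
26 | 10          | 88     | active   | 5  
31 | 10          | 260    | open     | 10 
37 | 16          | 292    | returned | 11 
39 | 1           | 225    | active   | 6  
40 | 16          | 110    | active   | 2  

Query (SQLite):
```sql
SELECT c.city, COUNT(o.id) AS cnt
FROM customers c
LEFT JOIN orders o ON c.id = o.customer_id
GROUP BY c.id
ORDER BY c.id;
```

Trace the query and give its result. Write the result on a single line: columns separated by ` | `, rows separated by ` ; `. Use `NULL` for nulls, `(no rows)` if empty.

Delhi | 3 ; Edinburgh | 2 ; Oslo | 2 ; Edinburgh | 3 ; Edinburgh | 3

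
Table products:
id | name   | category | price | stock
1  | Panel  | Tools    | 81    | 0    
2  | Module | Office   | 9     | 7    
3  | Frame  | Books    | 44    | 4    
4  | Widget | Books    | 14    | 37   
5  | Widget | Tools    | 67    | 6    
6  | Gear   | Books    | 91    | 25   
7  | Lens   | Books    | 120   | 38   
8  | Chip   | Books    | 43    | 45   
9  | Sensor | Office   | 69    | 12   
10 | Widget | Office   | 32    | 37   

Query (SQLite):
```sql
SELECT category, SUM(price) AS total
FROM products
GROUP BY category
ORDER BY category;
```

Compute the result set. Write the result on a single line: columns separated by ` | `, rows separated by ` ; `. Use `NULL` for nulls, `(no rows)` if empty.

Books | 312 ; Office | 110 ; Tools | 148

Partition products by category; compute SUM(price) within each group.
  Books: ids {3, 4, 6, 7, 8} → SUM(price)=312
  Office: ids {2, 9, 10} → SUM(price)=110
  Tools: ids {1, 5} → SUM(price)=148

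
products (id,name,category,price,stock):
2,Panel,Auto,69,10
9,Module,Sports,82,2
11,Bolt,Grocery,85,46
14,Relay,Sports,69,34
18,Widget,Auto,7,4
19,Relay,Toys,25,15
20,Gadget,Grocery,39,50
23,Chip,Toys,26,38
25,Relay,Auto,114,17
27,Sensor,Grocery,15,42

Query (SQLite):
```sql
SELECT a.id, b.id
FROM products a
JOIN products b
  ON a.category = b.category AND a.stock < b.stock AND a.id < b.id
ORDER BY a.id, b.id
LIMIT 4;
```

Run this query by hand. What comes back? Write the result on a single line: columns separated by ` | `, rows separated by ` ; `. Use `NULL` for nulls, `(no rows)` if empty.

2 | 25 ; 9 | 14 ; 11 | 20 ; 18 | 25

Pairs (a,b) with same category, a.stock < b.stock, a.id < b.id.
category groups: Auto:{2,18,25} Grocery:{11,20,27} Sports:{9,14} Toys:{19,23}
Ordered by (a.id, b.id); first 4.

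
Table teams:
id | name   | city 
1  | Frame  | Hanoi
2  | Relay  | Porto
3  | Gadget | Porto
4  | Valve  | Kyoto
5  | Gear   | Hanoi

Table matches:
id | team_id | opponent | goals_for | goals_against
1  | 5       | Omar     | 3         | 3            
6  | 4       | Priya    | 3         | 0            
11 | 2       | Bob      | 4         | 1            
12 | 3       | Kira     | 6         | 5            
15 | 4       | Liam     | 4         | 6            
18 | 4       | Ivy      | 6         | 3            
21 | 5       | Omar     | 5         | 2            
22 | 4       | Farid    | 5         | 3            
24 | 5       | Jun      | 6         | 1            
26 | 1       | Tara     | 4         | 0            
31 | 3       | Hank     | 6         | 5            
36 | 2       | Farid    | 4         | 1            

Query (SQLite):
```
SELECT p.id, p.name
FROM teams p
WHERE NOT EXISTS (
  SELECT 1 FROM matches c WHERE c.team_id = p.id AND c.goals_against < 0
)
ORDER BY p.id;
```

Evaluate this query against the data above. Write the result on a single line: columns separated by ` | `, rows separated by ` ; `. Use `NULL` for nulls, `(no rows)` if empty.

For each teams row, check whether any matches with matching team_id has goals_against < 0.
Keep rows where that is false.

1 | Frame ; 2 | Relay ; 3 | Gadget ; 4 | Valve ; 5 | Gear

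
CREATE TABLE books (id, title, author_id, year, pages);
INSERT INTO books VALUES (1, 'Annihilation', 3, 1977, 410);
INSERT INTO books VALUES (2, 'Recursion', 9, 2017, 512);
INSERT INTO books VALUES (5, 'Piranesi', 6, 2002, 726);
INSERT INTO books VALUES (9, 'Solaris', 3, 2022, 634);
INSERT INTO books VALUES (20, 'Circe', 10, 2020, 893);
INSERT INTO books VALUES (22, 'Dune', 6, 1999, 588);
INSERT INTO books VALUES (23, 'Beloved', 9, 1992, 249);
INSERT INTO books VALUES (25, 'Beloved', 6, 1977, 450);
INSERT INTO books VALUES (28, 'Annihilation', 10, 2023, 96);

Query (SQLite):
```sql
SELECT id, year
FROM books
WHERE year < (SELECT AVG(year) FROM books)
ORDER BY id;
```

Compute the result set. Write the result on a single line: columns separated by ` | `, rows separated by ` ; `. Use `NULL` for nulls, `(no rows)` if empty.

1 | 1977 ; 5 | 2002 ; 22 | 1999 ; 23 | 1992 ; 25 | 1977

Scalar subquery: AVG(year) over all books rows = 2003.222222 (≈; comparison uses full precision).
Keep rows where year < that value.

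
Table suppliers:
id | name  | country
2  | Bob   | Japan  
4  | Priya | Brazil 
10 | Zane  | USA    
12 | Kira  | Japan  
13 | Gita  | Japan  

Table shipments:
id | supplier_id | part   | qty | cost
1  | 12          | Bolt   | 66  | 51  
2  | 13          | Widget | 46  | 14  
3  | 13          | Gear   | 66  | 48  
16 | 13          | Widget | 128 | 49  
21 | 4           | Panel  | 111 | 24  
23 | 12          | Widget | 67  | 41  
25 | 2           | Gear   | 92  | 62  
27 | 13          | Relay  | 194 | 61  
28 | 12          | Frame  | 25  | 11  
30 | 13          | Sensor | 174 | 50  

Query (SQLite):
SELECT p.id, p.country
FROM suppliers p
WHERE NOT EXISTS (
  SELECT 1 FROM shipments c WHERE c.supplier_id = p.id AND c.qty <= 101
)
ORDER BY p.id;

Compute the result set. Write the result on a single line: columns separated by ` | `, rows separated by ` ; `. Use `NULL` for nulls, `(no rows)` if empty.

4 | Brazil ; 10 | USA

For each suppliers row, check whether any shipments with matching supplier_id has qty <= 101.
Keep rows where that is false.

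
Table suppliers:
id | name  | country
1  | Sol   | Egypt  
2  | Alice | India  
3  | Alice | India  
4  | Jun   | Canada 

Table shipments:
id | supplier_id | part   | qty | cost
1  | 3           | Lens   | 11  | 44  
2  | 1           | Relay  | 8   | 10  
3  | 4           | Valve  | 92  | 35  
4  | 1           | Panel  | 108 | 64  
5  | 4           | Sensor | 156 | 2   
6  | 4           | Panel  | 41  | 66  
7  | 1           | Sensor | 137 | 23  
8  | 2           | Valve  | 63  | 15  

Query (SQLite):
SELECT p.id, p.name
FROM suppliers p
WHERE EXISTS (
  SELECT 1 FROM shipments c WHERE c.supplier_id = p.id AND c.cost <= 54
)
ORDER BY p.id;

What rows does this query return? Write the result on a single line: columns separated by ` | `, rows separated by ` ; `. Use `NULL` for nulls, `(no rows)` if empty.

1 | Sol ; 2 | Alice ; 3 | Alice ; 4 | Jun

For each suppliers row, check whether any shipments with matching supplier_id has cost <= 54.
Keep rows where that is true.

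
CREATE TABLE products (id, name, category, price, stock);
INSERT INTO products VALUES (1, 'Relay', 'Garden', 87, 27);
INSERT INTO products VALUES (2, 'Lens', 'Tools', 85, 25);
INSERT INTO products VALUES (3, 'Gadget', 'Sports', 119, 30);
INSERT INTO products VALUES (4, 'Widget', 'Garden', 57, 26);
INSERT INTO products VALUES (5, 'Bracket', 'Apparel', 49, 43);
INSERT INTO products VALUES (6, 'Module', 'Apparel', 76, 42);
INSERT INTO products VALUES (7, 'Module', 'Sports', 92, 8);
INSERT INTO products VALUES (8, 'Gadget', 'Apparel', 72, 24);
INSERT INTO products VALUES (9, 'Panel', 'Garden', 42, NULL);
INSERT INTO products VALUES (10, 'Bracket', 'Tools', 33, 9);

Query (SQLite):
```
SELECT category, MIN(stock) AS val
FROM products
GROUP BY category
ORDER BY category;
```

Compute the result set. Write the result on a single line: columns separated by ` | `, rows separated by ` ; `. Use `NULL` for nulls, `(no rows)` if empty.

Apparel | 24 ; Garden | 26 ; Sports | 8 ; Tools | 9

Partition products by category; compute MIN(stock) within each group.
  Apparel: ids {5, 6, 8} → MIN(stock)=24
  Garden: ids {1, 4, 9} → MIN(stock)=26
  Sports: ids {3, 7} → MIN(stock)=8
  Tools: ids {2, 10} → MIN(stock)=9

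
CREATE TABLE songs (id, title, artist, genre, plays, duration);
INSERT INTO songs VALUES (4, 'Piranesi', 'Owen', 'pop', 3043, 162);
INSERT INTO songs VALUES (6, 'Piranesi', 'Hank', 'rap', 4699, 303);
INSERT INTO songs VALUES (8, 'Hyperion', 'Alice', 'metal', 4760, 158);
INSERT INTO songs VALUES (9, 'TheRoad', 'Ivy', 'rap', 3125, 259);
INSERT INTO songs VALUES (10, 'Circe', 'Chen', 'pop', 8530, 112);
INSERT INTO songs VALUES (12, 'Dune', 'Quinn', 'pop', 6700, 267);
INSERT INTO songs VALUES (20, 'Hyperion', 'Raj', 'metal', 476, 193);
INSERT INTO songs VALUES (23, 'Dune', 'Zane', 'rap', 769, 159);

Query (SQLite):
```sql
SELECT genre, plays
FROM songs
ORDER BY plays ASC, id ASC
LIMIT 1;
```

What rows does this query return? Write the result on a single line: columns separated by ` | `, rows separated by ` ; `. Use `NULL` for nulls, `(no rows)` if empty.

Sort by plays asc, tiebreak id asc: (476, id=20), (769, id=23), (3043, id=4), (3125, id=9) …. Take first 1.

metal | 476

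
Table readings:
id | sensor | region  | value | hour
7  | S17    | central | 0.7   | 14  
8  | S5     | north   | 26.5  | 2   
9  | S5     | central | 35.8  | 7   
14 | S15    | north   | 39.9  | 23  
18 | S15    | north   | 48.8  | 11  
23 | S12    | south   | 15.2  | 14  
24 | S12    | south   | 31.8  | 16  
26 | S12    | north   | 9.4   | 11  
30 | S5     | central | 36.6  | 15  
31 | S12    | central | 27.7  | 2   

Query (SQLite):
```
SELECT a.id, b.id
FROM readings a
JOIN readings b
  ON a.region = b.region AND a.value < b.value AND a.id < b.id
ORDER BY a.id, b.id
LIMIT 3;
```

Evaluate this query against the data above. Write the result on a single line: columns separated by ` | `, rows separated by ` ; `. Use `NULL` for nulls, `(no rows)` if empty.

7 | 9 ; 7 | 30 ; 7 | 31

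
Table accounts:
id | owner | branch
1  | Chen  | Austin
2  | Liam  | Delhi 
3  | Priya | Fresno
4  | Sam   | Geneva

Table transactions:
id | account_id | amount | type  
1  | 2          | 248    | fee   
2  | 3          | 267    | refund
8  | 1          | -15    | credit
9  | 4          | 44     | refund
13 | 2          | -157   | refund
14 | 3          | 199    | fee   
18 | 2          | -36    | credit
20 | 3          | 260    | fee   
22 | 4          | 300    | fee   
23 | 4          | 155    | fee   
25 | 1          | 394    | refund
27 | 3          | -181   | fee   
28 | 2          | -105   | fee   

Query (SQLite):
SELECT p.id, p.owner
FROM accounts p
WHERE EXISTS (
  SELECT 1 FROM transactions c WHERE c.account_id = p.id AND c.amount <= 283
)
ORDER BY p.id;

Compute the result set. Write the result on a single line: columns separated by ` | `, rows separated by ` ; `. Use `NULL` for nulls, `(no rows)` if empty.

For each accounts row, check whether any transactions with matching account_id has amount <= 283.
Keep rows where that is true.

1 | Chen ; 2 | Liam ; 3 | Priya ; 4 | Sam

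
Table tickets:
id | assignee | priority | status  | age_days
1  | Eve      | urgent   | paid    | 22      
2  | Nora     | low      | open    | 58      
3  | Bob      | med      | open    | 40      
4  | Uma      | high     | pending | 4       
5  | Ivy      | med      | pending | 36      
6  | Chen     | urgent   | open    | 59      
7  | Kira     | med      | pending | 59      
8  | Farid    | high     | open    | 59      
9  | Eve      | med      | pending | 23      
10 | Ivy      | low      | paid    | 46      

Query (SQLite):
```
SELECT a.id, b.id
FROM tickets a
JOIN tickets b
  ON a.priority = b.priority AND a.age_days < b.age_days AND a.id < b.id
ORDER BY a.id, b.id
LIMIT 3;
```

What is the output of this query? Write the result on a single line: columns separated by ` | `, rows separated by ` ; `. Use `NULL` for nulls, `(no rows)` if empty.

1 | 6 ; 3 | 7 ; 4 | 8

Pairs (a,b) with same priority, a.age_days < b.age_days, a.id < b.id.
priority groups: high:{4,8} low:{2,10} med:{3,5,7,9} urgent:{1,6}
Ordered by (a.id, b.id); first 3.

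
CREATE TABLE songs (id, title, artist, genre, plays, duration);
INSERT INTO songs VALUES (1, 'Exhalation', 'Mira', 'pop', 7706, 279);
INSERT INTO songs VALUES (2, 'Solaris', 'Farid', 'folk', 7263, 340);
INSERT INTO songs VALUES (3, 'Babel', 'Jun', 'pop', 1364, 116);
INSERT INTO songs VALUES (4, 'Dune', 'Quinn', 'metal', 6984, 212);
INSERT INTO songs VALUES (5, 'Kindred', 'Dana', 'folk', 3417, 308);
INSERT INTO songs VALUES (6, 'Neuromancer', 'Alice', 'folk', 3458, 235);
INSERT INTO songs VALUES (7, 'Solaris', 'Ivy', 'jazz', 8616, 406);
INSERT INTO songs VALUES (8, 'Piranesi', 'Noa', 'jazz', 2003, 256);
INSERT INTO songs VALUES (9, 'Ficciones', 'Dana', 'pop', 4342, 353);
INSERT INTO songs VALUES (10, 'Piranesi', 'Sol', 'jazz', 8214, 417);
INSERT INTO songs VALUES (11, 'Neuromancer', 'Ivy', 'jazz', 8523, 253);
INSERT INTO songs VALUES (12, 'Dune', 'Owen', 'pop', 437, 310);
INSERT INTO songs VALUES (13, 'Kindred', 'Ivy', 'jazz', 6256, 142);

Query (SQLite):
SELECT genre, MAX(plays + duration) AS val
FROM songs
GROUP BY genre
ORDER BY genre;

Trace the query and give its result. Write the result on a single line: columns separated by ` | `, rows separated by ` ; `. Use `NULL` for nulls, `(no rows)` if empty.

folk | 7603 ; jazz | 9022 ; metal | 7196 ; pop | 7985

For each row compute plays + duration.
Group by genre; take MAX of the expression per group.
  folk: ids {2, 5, 6} → MAX(plays + duration)=7603
  jazz: ids {7, 8, 10, 11, 13} → MAX(plays + duration)=9022
  metal: ids {4} → MAX(plays + duration)=7196
  pop: ids {1, 3, 9, 12} → MAX(plays + duration)=7985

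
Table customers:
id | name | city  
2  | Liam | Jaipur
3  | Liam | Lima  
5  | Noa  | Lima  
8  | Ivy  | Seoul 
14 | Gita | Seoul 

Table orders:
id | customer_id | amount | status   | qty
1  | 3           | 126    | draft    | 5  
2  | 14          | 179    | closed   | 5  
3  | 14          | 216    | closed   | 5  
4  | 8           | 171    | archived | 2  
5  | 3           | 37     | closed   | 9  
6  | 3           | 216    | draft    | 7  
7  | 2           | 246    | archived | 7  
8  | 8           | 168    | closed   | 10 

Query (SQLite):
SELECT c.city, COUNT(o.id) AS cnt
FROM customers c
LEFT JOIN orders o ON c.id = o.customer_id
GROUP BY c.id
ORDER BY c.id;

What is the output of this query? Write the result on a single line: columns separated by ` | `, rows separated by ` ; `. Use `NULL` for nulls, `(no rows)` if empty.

Jaipur | 1 ; Lima | 3 ; Lima | 0 ; Seoul | 2 ; Seoul | 2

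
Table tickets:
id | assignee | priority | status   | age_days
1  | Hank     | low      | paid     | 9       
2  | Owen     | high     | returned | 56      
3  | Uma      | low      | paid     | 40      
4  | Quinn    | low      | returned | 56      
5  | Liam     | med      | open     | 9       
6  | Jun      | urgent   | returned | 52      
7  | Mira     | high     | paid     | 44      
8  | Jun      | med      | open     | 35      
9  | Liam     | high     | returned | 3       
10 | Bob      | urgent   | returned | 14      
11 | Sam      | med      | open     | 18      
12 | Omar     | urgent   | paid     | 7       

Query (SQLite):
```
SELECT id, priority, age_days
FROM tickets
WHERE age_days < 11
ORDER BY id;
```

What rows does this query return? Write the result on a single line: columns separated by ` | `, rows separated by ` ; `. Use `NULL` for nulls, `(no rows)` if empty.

age_days < 11: ids {1, 5, 9, 12}

1 | low | 9 ; 5 | med | 9 ; 9 | high | 3 ; 12 | urgent | 7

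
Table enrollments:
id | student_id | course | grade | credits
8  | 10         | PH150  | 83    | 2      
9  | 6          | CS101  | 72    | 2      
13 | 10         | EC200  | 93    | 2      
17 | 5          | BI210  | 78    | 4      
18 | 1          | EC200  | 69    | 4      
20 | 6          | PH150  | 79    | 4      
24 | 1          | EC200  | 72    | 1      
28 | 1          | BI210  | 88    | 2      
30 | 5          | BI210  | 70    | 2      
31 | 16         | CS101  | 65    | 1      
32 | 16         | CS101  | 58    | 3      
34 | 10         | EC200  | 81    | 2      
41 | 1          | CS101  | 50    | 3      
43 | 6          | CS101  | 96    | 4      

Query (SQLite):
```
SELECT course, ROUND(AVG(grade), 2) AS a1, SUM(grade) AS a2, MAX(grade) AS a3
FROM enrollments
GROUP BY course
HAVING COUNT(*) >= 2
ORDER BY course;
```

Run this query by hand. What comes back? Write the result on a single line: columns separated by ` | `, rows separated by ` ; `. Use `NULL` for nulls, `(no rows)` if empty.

BI210 | 78.67 | 236 | 88 ; CS101 | 68.2 | 341 | 96 ; EC200 | 78.75 | 315 | 93 ; PH150 | 81 | 162 | 83

Group enrollments by course.
Per group compute: ROUND(AVG(grade), 2), SUM(grade), MAX(grade).
HAVING: drop groups with fewer than 2 rows.
  BI210: ids {17, 28, 30} → ROUND(AVG(grade), 2)=78.67, SUM(grade)=236, MAX(grade)=88
  CS101: ids {9, 31, 32, 41, 43} → ROUND(AVG(grade), 2)=68.2, SUM(grade)=341, MAX(grade)=96
  EC200: ids {13, 18, 24, 34} → ROUND(AVG(grade), 2)=78.75, SUM(grade)=315, MAX(grade)=93
  PH150: ids {8, 20} → ROUND(AVG(grade), 2)=81, SUM(grade)=162, MAX(grade)=83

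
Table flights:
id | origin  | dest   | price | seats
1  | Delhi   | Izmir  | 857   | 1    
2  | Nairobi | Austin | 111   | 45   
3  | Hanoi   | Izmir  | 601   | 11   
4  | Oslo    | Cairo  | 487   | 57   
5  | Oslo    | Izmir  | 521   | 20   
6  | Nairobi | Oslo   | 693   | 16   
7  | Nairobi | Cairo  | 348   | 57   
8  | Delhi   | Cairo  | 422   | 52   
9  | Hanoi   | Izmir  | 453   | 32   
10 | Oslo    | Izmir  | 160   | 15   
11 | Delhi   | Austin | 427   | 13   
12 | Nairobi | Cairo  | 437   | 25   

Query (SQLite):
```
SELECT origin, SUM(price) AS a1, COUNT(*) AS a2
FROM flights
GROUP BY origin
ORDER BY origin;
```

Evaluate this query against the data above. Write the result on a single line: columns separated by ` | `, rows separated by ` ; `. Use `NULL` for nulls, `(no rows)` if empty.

Delhi | 1706 | 3 ; Hanoi | 1054 | 2 ; Nairobi | 1589 | 4 ; Oslo | 1168 | 3

Group flights by origin.
Per group compute: SUM(price), COUNT(*).
  Delhi: ids {1, 8, 11} → SUM(price)=1706, COUNT(*)=3
  Hanoi: ids {3, 9} → SUM(price)=1054, COUNT(*)=2
  Nairobi: ids {2, 6, 7, 12} → SUM(price)=1589, COUNT(*)=4
  Oslo: ids {4, 5, 10} → SUM(price)=1168, COUNT(*)=3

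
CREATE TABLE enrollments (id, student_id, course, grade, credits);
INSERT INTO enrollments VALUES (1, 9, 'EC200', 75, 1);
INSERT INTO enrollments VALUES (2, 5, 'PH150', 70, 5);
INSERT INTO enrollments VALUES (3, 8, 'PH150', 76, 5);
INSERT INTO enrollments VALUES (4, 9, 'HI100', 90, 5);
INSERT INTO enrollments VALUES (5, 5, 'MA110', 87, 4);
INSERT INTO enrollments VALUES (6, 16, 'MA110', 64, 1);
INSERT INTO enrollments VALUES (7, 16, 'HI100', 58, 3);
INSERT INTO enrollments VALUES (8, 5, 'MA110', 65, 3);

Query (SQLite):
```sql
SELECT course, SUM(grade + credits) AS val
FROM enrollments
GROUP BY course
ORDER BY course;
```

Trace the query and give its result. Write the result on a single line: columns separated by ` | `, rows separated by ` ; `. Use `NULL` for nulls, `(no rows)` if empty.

For each row compute grade + credits.
Group by course; take SUM of the expression per group.
  EC200: ids {1} → SUM(grade + credits)=76
  HI100: ids {4, 7} → SUM(grade + credits)=156
  MA110: ids {5, 6, 8} → SUM(grade + credits)=224
  PH150: ids {2, 3} → SUM(grade + credits)=156

EC200 | 76 ; HI100 | 156 ; MA110 | 224 ; PH150 | 156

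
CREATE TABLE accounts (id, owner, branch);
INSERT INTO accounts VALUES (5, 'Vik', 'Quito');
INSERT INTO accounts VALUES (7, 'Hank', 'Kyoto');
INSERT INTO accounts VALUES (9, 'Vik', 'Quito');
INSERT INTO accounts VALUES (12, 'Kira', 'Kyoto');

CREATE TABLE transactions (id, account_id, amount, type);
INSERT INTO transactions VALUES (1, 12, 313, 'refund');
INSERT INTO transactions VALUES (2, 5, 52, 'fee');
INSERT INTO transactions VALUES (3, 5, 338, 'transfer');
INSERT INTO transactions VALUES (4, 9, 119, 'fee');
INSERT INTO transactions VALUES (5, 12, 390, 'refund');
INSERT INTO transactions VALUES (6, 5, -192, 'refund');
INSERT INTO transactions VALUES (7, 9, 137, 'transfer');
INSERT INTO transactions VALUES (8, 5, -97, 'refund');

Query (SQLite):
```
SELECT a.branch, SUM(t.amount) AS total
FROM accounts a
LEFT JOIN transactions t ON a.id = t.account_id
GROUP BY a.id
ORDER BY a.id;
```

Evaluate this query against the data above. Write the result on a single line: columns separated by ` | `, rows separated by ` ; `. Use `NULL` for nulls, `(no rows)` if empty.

LEFT JOIN keeps every accounts row; unmatched ones get NULL for transactions columns.
Group by accounts.id and compute SUM(t.amount). SUM over an all-NULL group is NULL.
  5: ids {2, 3, 6, 8} → SUM(t.amount)=101
  7: ids {—} → SUM(t.amount)=NULL
  9: ids {4, 7} → SUM(t.amount)=256
  12: ids {1, 5} → SUM(t.amount)=703

Quito | 101 ; Kyoto | NULL ; Quito | 256 ; Kyoto | 703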